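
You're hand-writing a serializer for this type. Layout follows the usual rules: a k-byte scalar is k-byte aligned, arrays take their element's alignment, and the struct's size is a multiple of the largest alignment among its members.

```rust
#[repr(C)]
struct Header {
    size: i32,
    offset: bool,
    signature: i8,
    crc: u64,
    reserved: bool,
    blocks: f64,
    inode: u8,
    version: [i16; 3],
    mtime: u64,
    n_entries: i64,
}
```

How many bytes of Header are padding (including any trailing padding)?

10

@0: size [4B, align 4] → 4
@4: offset [1B, align 1] → 5
@5: signature [1B, align 1] → 6
+2 pad (align 8)
@8: crc [8B, align 8] → 16
@16: reserved [1B, align 1] → 17
+7 pad (align 8)
@24: blocks [8B, align 8] → 32
@32: inode [1B, align 1] → 33
+1 pad (align 2)
@34: version [6B, align 2] → 40
@40: mtime [8B, align 8] → 48
@48: n_entries [8B, align 8] → 56
size 56, align 8
data bytes 46, size 56 → padding 10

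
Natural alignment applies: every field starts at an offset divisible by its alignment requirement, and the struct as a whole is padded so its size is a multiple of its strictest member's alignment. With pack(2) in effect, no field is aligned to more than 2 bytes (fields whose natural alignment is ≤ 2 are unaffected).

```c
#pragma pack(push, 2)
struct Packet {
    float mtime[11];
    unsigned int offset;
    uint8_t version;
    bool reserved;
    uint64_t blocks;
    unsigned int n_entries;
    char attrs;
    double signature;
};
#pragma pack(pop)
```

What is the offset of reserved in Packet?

@0: mtime [44B, align 2] → 44
@44: offset [4B, align 2] → 48
@48: version [1B, align 1] → 49
@49: reserved [1B, align 1] → 50

49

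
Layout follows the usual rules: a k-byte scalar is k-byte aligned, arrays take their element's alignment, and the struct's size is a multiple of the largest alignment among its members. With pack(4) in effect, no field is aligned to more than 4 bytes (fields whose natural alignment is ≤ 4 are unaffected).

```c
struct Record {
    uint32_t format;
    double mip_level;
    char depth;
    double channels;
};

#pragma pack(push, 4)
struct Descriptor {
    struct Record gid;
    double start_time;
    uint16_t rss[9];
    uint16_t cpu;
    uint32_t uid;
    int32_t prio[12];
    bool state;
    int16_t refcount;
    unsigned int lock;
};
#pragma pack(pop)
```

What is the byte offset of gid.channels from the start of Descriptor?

24

Record: format at 0 (size 4, align 4) → ends 4; pad 4 to align 8 for mip_level; mip_level at 8 (size 8, align 8) → ends 16; depth at 16 (size 1, align 1) → ends 17; pad 7 to align 8 for channels; channels at 24 (size 8, align 8) → ends 32; total 32 bytes, alignment 8
gid at 0 (size 32, align 4) → ends 32
within Record: channels at 24
0 + 24 = 24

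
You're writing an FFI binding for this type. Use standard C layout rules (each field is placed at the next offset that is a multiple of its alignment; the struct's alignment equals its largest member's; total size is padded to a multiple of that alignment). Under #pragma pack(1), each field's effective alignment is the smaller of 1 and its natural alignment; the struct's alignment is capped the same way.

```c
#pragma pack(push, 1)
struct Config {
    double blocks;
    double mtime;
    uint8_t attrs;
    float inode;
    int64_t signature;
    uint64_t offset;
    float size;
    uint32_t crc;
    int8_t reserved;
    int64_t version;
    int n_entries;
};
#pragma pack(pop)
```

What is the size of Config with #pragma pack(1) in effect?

@0: blocks [8B, align 1] → 8
@8: mtime [8B, align 1] → 16
@16: attrs [1B, align 1] → 17
@17: inode [4B, align 1] → 21
@21: signature [8B, align 1] → 29
@29: offset [8B, align 1] → 37
@37: size [4B, align 1] → 41
@41: crc [4B, align 1] → 45
@45: reserved [1B, align 1] → 46
@46: version [8B, align 1] → 54
@54: n_entries [4B, align 1] → 58
size 58, align 1

58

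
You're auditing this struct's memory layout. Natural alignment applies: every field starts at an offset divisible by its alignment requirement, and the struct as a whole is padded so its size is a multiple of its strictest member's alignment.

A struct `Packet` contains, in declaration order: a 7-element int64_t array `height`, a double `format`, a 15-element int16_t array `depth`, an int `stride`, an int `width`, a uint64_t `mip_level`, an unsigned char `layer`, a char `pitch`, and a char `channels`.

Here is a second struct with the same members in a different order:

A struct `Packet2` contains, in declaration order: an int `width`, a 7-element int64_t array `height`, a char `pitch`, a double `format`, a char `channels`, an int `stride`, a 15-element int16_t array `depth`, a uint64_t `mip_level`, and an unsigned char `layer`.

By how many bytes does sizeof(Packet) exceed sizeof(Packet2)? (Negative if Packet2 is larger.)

-16

0..56  height  (56B, 8-aligned)
56..64  format  (8B, 8-aligned)
64..94  depth  (30B, 2-aligned)
94..96  -- padding (2B)
96..100  stride  (4B, 4-aligned)
100..104  width  (4B, 4-aligned)
104..112  mip_level  (8B, 8-aligned)
112..113  layer  (1B, 1-aligned)
113..114  pitch  (1B, 1-aligned)
114..115  channels  (1B, 1-aligned)
115..120  -- tail padding (5B)
sizeof = 120, alignof = 8
— Packet2 —
0..4  width  (4B, 4-aligned)
4..8  -- padding (4B)
8..64  height  (56B, 8-aligned)
64..65  pitch  (1B, 1-aligned)
65..72  -- padding (7B)
72..80  format  (8B, 8-aligned)
80..81  channels  (1B, 1-aligned)
81..84  -- padding (3B)
84..88  stride  (4B, 4-aligned)
88..118  depth  (30B, 2-aligned)
118..120  -- padding (2B)
120..128  mip_level  (8B, 8-aligned)
128..129  layer  (1B, 1-aligned)
129..136  -- tail padding (7B)
sizeof = 136, alignof = 8
120 − 136 = -16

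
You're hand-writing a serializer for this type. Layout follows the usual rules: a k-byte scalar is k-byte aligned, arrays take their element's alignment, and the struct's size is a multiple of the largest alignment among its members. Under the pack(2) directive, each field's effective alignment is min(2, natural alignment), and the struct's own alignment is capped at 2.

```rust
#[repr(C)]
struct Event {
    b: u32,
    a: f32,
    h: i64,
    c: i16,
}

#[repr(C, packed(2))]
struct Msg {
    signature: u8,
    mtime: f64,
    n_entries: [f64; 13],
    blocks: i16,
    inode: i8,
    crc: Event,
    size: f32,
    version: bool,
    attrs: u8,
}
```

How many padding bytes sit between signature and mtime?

Event: @0: b [4B, align 4] → 4; @4: a [4B, align 4] → 8; @8: h [8B, align 8] → 16; @16: c [2B, align 2] → 18; +6 tail pad (align 8); size 24, align 8
@0: signature [1B, align 1] → 1
+1 pad (align 2)
@2: mtime [8B, align 2] → 10

1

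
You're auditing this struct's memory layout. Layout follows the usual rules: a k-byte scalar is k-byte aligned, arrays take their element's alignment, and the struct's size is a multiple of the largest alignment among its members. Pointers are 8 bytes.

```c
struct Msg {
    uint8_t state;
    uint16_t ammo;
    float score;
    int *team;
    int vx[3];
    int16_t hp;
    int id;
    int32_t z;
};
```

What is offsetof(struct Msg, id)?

@0: state [1B, align 1] → 1
+1 pad (align 2)
@2: ammo [2B, align 2] → 4
@4: score [4B, align 4] → 8
@8: team [8B, align 8] → 16
@16: vx [12B, align 4] → 28
@28: hp [2B, align 2] → 30
+2 pad (align 4)
@32: id [4B, align 4] → 36

32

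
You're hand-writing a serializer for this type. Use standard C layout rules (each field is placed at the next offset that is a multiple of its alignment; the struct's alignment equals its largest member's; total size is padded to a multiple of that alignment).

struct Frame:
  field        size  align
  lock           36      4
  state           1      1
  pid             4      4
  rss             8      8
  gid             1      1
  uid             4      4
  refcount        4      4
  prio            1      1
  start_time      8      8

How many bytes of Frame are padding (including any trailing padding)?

@0: lock [36B, align 4] → 36
@36: state [1B, align 1] → 37
+3 pad (align 4)
@40: pid [4B, align 4] → 44
+4 pad (align 8)
@48: rss [8B, align 8] → 56
@56: gid [1B, align 1] → 57
+3 pad (align 4)
@60: uid [4B, align 4] → 64
@64: refcount [4B, align 4] → 68
@68: prio [1B, align 1] → 69
+3 pad (align 8)
@72: start_time [8B, align 8] → 80
size 80, align 8
data bytes 67, size 80 → padding 13

13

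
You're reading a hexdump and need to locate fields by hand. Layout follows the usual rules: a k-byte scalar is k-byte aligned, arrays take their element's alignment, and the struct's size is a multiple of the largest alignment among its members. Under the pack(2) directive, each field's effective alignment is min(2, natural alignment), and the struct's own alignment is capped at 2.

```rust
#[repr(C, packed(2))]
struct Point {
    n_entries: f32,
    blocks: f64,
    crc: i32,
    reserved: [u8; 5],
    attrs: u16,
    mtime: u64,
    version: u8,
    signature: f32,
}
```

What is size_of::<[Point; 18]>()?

n_entries at 0 (size 4, align 2) → ends 4
blocks at 4 (size 8, align 2) → ends 12
crc at 12 (size 4, align 2) → ends 16
reserved at 16 (size 5, align 1) → ends 21
pad 1 to align 2 for attrs
attrs at 22 (size 2, align 2) → ends 24
mtime at 24 (size 8, align 2) → ends 32
version at 32 (size 1, align 1) → ends 33
pad 1 to align 2 for signature
signature at 34 (size 4, align 2) → ends 38
total 38 bytes, alignment 2
array of 18: 18 × 38 = 684

684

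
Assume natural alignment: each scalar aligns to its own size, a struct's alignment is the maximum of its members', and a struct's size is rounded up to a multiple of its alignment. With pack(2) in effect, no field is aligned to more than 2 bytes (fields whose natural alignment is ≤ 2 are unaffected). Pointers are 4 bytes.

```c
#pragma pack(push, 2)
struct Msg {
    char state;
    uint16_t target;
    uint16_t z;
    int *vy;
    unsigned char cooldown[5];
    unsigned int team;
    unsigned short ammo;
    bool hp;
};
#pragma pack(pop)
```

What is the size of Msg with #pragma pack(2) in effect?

24

@0: state [1B, align 1] → 1
+1 pad (align 2)
@2: target [2B, align 2] → 4
@4: z [2B, align 2] → 6
@6: vy [4B, align 2] → 10
@10: cooldown [5B, align 1] → 15
+1 pad (align 2)
@16: team [4B, align 2] → 20
@20: ammo [2B, align 2] → 22
@22: hp [1B, align 1] → 23
+1 tail pad (align 2)
size 24, align 2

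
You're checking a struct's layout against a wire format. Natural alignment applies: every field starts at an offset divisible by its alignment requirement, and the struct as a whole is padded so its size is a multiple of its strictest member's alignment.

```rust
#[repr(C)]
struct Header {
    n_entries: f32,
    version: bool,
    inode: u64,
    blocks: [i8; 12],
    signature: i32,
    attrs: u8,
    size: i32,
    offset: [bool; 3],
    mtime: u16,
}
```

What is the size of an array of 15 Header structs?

720

@0: n_entries [4B, align 4] → 4
@4: version [1B, align 1] → 5
+3 pad (align 8)
@8: inode [8B, align 8] → 16
@16: blocks [12B, align 1] → 28
@28: signature [4B, align 4] → 32
@32: attrs [1B, align 1] → 33
+3 pad (align 4)
@36: size [4B, align 4] → 40
@40: offset [3B, align 1] → 43
+1 pad (align 2)
@44: mtime [2B, align 2] → 46
+2 tail pad (align 8)
size 48, align 8
array of 15: 15 × 48 = 720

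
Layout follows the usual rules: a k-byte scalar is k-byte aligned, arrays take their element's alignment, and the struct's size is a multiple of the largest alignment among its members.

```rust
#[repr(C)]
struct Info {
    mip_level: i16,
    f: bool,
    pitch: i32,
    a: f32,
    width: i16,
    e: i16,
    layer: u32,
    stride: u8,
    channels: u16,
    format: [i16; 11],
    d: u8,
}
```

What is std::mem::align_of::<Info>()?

4

member alignments: mip_level=2, f=1, pitch=4, a=4, width=2, e=2, layer=4, stride=1, channels=2, format=2, d=1
max = 4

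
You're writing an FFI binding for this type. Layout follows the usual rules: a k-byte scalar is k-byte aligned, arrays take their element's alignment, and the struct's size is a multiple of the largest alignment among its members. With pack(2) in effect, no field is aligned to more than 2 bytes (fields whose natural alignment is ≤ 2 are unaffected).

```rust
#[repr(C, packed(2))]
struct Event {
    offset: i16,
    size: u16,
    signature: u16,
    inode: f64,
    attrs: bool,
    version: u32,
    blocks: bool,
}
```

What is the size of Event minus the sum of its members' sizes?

2

offset at 0 (size 2, align 2) → ends 2
size at 2 (size 2, align 2) → ends 4
signature at 4 (size 2, align 2) → ends 6
inode at 6 (size 8, align 2) → ends 14
attrs at 14 (size 1, align 1) → ends 15
pad 1 to align 2 for version
version at 16 (size 4, align 2) → ends 20
blocks at 20 (size 1, align 1) → ends 21
tail pad 1 to reach multiple of 2
total 22 bytes, alignment 2
data bytes 20, size 22 → padding 2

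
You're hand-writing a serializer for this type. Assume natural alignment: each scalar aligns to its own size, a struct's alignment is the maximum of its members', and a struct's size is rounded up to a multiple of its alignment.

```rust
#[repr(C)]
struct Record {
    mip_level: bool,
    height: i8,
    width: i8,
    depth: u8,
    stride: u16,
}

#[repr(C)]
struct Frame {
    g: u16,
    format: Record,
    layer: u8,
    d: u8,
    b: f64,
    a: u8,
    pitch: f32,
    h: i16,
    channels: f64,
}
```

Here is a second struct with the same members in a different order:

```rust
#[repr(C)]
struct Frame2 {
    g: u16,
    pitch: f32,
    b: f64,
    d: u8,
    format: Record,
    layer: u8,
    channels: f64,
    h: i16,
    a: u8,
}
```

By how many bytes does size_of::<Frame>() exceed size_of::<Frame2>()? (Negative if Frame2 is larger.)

0

Record: @0: mip_level [1B, align 1] → 1; @1: height [1B, align 1] → 2; @2: width [1B, align 1] → 3; @3: depth [1B, align 1] → 4; @4: stride [2B, align 2] → 6; size 6, align 2
@0: g [2B, align 2] → 2
@2: format [6B, align 2] → 8
@8: layer [1B, align 1] → 9
@9: d [1B, align 1] → 10
+6 pad (align 8)
@16: b [8B, align 8] → 24
@24: a [1B, align 1] → 25
+3 pad (align 4)
@28: pitch [4B, align 4] → 32
@32: h [2B, align 2] → 34
+6 pad (align 8)
@40: channels [8B, align 8] → 48
size 48, align 8
— Frame2 —
@0: g [2B, align 2] → 2
+2 pad (align 4)
@4: pitch [4B, align 4] → 8
@8: b [8B, align 8] → 16
@16: d [1B, align 1] → 17
+1 pad (align 2)
@18: format [6B, align 2] → 24
@24: layer [1B, align 1] → 25
+7 pad (align 8)
@32: channels [8B, align 8] → 40
@40: h [2B, align 2] → 42
@42: a [1B, align 1] → 43
+5 tail pad (align 8)
size 48, align 8
48 − 48 = 0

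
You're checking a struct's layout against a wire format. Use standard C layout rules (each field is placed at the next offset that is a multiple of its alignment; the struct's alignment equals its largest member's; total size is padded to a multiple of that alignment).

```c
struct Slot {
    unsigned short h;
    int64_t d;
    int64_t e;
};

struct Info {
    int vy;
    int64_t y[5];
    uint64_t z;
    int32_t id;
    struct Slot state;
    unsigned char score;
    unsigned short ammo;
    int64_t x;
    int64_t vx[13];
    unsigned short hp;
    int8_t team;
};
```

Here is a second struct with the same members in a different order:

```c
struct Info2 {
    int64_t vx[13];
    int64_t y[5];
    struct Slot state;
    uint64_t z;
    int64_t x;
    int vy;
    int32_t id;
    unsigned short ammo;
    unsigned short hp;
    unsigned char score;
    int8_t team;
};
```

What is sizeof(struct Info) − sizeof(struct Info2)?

16

Slot: h at 0 (size 2, align 2) → ends 2; pad 6 to align 8 for d; d at 8 (size 8, align 8) → ends 16; e at 16 (size 8, align 8) → ends 24; total 24 bytes, alignment 8
vy at 0 (size 4, align 4) → ends 4
pad 4 to align 8 for y
y at 8 (size 40, align 8) → ends 48
z at 48 (size 8, align 8) → ends 56
id at 56 (size 4, align 4) → ends 60
pad 4 to align 8 for state
state at 64 (size 24, align 8) → ends 88
score at 88 (size 1, align 1) → ends 89
pad 1 to align 2 for ammo
ammo at 90 (size 2, align 2) → ends 92
pad 4 to align 8 for x
x at 96 (size 8, align 8) → ends 104
vx at 104 (size 104, align 8) → ends 208
hp at 208 (size 2, align 2) → ends 210
team at 210 (size 1, align 1) → ends 211
tail pad 5 to reach multiple of 8
total 216 bytes, alignment 8
— Info2 —
vx at 0 (size 104, align 8) → ends 104
y at 104 (size 40, align 8) → ends 144
state at 144 (size 24, align 8) → ends 168
z at 168 (size 8, align 8) → ends 176
x at 176 (size 8, align 8) → ends 184
vy at 184 (size 4, align 4) → ends 188
id at 188 (size 4, align 4) → ends 192
ammo at 192 (size 2, align 2) → ends 194
hp at 194 (size 2, align 2) → ends 196
score at 196 (size 1, align 1) → ends 197
team at 197 (size 1, align 1) → ends 198
tail pad 2 to reach multiple of 8
total 200 bytes, alignment 8
216 − 200 = 16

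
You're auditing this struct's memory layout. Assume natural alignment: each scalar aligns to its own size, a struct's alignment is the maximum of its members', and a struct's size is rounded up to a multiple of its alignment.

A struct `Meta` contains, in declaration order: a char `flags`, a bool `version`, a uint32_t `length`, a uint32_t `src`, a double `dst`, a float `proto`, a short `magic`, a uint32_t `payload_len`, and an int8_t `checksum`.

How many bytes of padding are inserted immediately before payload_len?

2

0..1  flags  (1B, 1-aligned)
1..2  version  (1B, 1-aligned)
2..4  -- padding (2B)
4..8  length  (4B, 4-aligned)
8..12  src  (4B, 4-aligned)
12..16  -- padding (4B)
16..24  dst  (8B, 8-aligned)
24..28  proto  (4B, 4-aligned)
28..30  magic  (2B, 2-aligned)
30..32  -- padding (2B)
32..36  payload_len  (4B, 4-aligned)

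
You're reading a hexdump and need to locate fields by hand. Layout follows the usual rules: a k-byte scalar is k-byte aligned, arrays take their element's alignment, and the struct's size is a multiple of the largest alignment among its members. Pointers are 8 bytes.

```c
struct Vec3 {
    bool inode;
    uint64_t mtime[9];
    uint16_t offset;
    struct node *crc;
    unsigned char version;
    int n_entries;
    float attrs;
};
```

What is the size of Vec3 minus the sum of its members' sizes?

20

@0: inode [1B, align 1] → 1
+7 pad (align 8)
@8: mtime [72B, align 8] → 80
@80: offset [2B, align 2] → 82
+6 pad (align 8)
@88: crc [8B, align 8] → 96
@96: version [1B, align 1] → 97
+3 pad (align 4)
@100: n_entries [4B, align 4] → 104
@104: attrs [4B, align 4] → 108
+4 tail pad (align 8)
size 112, align 8
data bytes 92, size 112 → padding 20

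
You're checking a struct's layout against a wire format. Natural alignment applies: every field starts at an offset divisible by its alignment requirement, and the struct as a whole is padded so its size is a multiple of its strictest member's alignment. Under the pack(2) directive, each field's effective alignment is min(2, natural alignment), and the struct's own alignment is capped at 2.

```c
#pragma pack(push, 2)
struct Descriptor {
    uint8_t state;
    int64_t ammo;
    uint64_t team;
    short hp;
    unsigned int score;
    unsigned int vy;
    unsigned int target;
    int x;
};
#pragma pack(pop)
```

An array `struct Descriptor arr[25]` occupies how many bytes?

state at 0 (size 1, align 1) → ends 1
pad 1 to align 2 for ammo
ammo at 2 (size 8, align 2) → ends 10
team at 10 (size 8, align 2) → ends 18
hp at 18 (size 2, align 2) → ends 20
score at 20 (size 4, align 2) → ends 24
vy at 24 (size 4, align 2) → ends 28
target at 28 (size 4, align 2) → ends 32
x at 32 (size 4, align 2) → ends 36
total 36 bytes, alignment 2
array of 25: 25 × 36 = 900

900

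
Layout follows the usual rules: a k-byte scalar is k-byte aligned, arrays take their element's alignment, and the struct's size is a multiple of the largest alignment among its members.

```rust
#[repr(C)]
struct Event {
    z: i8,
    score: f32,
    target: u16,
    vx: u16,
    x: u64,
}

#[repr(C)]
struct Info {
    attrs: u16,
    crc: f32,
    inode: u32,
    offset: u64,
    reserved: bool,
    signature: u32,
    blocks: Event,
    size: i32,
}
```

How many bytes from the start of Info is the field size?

Event: 0..1  z  (1B, 1-aligned); 1..4  -- padding (3B); 4..8  score  (4B, 4-aligned); 8..10  target  (2B, 2-aligned); 10..12  vx  (2B, 2-aligned); 12..16  -- padding (4B); 16..24  x  (8B, 8-aligned); sizeof = 24, alignof = 8
0..2  attrs  (2B, 2-aligned)
2..4  -- padding (2B)
4..8  crc  (4B, 4-aligned)
8..12  inode  (4B, 4-aligned)
12..16  -- padding (4B)
16..24  offset  (8B, 8-aligned)
24..25  reserved  (1B, 1-aligned)
25..28  -- padding (3B)
28..32  signature  (4B, 4-aligned)
32..56  blocks  (24B, 8-aligned)
56..60  size  (4B, 4-aligned)

56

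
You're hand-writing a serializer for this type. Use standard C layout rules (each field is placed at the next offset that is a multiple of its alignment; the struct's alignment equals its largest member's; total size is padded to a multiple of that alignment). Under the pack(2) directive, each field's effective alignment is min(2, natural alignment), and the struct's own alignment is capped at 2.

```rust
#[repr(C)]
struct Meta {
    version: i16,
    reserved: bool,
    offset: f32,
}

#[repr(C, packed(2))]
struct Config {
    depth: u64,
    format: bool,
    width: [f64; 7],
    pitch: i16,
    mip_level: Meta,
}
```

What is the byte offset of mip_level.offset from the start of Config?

Meta: 0..2  version  (2B, 2-aligned); 2..3  reserved  (1B, 1-aligned); 3..4  -- padding (1B); 4..8  offset  (4B, 4-aligned); sizeof = 8, alignof = 4
0..8  depth  (8B, 2-aligned)
8..9  format  (1B, 1-aligned)
9..10  -- padding (1B)
10..66  width  (56B, 2-aligned)
66..68  pitch  (2B, 2-aligned)
68..76  mip_level  (8B, 2-aligned)
within Meta: offset at 4
68 + 4 = 72

72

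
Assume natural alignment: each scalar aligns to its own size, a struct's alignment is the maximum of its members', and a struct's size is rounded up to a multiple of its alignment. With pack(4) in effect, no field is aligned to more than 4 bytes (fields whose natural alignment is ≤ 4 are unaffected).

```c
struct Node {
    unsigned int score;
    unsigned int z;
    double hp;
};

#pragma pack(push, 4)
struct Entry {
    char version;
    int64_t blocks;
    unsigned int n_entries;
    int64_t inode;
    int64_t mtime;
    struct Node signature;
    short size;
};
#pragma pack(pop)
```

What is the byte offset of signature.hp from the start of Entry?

40

Node: 0..4  score  (4B, 4-aligned); 4..8  z  (4B, 4-aligned); 8..16  hp  (8B, 8-aligned); sizeof = 16, alignof = 8
0..1  version  (1B, 1-aligned)
1..4  -- padding (3B)
4..12  blocks  (8B, 4-aligned)
12..16  n_entries  (4B, 4-aligned)
16..24  inode  (8B, 4-aligned)
24..32  mtime  (8B, 4-aligned)
32..48  signature  (16B, 4-aligned)
within Node: hp at 8
32 + 8 = 40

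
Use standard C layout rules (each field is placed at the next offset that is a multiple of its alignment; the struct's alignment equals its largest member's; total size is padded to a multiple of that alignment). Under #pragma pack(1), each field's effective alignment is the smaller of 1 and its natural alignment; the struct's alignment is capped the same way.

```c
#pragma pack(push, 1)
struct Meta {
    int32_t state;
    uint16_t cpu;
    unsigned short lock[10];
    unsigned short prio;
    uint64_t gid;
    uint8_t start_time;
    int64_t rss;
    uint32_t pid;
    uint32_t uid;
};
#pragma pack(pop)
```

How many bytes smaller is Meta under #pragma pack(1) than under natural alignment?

11

natural layout:
  0..4  state  (4B, 4-aligned)
  4..6  cpu  (2B, 2-aligned)
  6..26  lock  (20B, 2-aligned)
  26..28  prio  (2B, 2-aligned)
  28..32  -- padding (4B)
  32..40  gid  (8B, 8-aligned)
  40..41  start_time  (1B, 1-aligned)
  41..48  -- padding (7B)
  48..56  rss  (8B, 8-aligned)
  56..60  pid  (4B, 4-aligned)
  60..64  uid  (4B, 4-aligned)
  sizeof = 64, alignof = 8
packed(1) layout:
  0..4  state  (4B, 1-aligned)
  4..6  cpu  (2B, 1-aligned)
  6..26  lock  (20B, 1-aligned)
  26..28  prio  (2B, 1-aligned)
  28..36  gid  (8B, 1-aligned)
  36..37  start_time  (1B, 1-aligned)
  37..45  rss  (8B, 1-aligned)
  45..49  pid  (4B, 1-aligned)
  49..53  uid  (4B, 1-aligned)
  sizeof = 53, alignof = 1
64 − 53 = 11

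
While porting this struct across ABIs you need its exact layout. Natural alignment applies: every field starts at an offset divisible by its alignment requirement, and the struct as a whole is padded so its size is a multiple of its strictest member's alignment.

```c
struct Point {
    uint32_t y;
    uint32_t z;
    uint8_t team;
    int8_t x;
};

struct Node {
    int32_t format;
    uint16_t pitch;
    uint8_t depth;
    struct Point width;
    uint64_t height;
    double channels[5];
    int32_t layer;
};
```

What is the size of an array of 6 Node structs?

480

Point: y at 0 (size 4, align 4) → ends 4; z at 4 (size 4, align 4) → ends 8; team at 8 (size 1, align 1) → ends 9; x at 9 (size 1, align 1) → ends 10; tail pad 2 to reach multiple of 4; total 12 bytes, alignment 4
format at 0 (size 4, align 4) → ends 4
pitch at 4 (size 2, align 2) → ends 6
depth at 6 (size 1, align 1) → ends 7
pad 1 to align 4 for width
width at 8 (size 12, align 4) → ends 20
pad 4 to align 8 for height
height at 24 (size 8, align 8) → ends 32
channels at 32 (size 40, align 8) → ends 72
layer at 72 (size 4, align 4) → ends 76
tail pad 4 to reach multiple of 8
total 80 bytes, alignment 8
array of 6: 6 × 80 = 480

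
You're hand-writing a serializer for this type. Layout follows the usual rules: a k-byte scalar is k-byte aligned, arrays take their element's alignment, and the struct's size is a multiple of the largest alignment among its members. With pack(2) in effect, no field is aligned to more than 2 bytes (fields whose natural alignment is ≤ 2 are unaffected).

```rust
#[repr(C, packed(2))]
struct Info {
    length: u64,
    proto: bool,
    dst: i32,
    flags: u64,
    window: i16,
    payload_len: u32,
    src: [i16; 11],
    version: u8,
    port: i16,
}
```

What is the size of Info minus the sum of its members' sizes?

@0: length [8B, align 2] → 8
@8: proto [1B, align 1] → 9
+1 pad (align 2)
@10: dst [4B, align 2] → 14
@14: flags [8B, align 2] → 22
@22: window [2B, align 2] → 24
@24: payload_len [4B, align 2] → 28
@28: src [22B, align 2] → 50
@50: version [1B, align 1] → 51
+1 pad (align 2)
@52: port [2B, align 2] → 54
size 54, align 2
data bytes 52, size 54 → padding 2

2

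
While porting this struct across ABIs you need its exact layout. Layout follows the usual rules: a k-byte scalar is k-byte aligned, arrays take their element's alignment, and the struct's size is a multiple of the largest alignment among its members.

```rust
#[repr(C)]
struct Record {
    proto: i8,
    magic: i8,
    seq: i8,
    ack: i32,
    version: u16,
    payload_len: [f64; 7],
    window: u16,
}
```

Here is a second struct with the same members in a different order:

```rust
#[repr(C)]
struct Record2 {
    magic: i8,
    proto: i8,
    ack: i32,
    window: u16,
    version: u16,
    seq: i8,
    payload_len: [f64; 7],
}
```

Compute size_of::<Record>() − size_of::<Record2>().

8

0..1  proto  (1B, 1-aligned)
1..2  magic  (1B, 1-aligned)
2..3  seq  (1B, 1-aligned)
3..4  -- padding (1B)
4..8  ack  (4B, 4-aligned)
8..10  version  (2B, 2-aligned)
10..16  -- padding (6B)
16..72  payload_len  (56B, 8-aligned)
72..74  window  (2B, 2-aligned)
74..80  -- tail padding (6B)
sizeof = 80, alignof = 8
— Record2 —
0..1  magic  (1B, 1-aligned)
1..2  proto  (1B, 1-aligned)
2..4  -- padding (2B)
4..8  ack  (4B, 4-aligned)
8..10  window  (2B, 2-aligned)
10..12  version  (2B, 2-aligned)
12..13  seq  (1B, 1-aligned)
13..16  -- padding (3B)
16..72  payload_len  (56B, 8-aligned)
sizeof = 72, alignof = 8
80 − 72 = 8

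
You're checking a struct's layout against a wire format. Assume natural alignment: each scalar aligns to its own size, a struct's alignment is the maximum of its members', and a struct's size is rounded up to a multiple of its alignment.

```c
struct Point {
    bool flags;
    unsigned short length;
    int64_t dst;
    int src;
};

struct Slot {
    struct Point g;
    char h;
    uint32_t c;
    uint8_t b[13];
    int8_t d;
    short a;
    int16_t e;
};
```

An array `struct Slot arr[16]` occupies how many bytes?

896

Point: @0: flags [1B, align 1] → 1; +1 pad (align 2); @2: length [2B, align 2] → 4; +4 pad (align 8); @8: dst [8B, align 8] → 16; @16: src [4B, align 4] → 20; +4 tail pad (align 8); size 24, align 8
@0: g [24B, align 8] → 24
@24: h [1B, align 1] → 25
+3 pad (align 4)
@28: c [4B, align 4] → 32
@32: b [13B, align 1] → 45
@45: d [1B, align 1] → 46
@46: a [2B, align 2] → 48
@48: e [2B, align 2] → 50
+6 tail pad (align 8)
size 56, align 8
array of 16: 16 × 56 = 896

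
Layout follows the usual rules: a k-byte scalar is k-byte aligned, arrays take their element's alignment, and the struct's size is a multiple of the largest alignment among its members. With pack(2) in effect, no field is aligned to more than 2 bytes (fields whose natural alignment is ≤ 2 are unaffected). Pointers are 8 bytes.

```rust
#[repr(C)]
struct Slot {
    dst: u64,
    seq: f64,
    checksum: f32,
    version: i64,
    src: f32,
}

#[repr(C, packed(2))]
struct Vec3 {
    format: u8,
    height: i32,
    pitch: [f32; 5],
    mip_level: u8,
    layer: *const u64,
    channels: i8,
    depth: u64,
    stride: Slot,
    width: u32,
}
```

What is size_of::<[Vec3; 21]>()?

Slot: dst at 0 (size 8, align 8) → ends 8; seq at 8 (size 8, align 8) → ends 16; checksum at 16 (size 4, align 4) → ends 20; pad 4 to align 8 for version; version at 24 (size 8, align 8) → ends 32; src at 32 (size 4, align 4) → ends 36; tail pad 4 to reach multiple of 8; total 40 bytes, alignment 8
format at 0 (size 1, align 1) → ends 1
pad 1 to align 2 for height
height at 2 (size 4, align 2) → ends 6
pitch at 6 (size 20, align 2) → ends 26
mip_level at 26 (size 1, align 1) → ends 27
pad 1 to align 2 for layer
layer at 28 (size 8, align 2) → ends 36
channels at 36 (size 1, align 1) → ends 37
pad 1 to align 2 for depth
depth at 38 (size 8, align 2) → ends 46
stride at 46 (size 40, align 2) → ends 86
width at 86 (size 4, align 2) → ends 90
total 90 bytes, alignment 2
array of 21: 21 × 90 = 1890

1890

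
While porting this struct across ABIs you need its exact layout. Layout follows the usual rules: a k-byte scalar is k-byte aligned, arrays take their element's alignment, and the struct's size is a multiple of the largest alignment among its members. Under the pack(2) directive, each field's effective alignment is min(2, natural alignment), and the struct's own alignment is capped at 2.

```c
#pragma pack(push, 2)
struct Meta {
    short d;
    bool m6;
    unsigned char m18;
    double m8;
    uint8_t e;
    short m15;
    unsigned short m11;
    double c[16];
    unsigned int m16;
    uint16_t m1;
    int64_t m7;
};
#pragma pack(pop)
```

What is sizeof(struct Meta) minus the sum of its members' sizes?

0..2  d  (2B, 2-aligned)
2..3  m6  (1B, 1-aligned)
3..4  m18  (1B, 1-aligned)
4..12  m8  (8B, 2-aligned)
12..13  e  (1B, 1-aligned)
13..14  -- padding (1B)
14..16  m15  (2B, 2-aligned)
16..18  m11  (2B, 2-aligned)
18..146  c  (128B, 2-aligned)
146..150  m16  (4B, 2-aligned)
150..152  m1  (2B, 2-aligned)
152..160  m7  (8B, 2-aligned)
sizeof = 160, alignof = 2
data bytes 159, size 160 → padding 1

1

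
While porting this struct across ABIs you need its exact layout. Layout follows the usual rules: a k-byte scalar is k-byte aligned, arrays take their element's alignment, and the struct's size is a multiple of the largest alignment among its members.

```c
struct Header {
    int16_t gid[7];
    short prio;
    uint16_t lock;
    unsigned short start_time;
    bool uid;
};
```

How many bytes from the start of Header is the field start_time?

18

gid at 0 (size 14, align 2) → ends 14
prio at 14 (size 2, align 2) → ends 16
lock at 16 (size 2, align 2) → ends 18
start_time at 18 (size 2, align 2) → ends 20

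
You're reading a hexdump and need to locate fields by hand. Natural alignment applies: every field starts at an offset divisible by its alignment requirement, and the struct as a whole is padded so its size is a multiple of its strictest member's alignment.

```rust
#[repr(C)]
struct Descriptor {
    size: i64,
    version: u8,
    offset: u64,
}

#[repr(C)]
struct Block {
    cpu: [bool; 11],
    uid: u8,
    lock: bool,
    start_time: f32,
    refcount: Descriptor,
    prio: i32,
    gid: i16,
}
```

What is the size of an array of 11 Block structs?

616

Descriptor: 0..8  size  (8B, 8-aligned); 8..9  version  (1B, 1-aligned); 9..16  -- padding (7B); 16..24  offset  (8B, 8-aligned); sizeof = 24, alignof = 8
0..11  cpu  (11B, 1-aligned)
11..12  uid  (1B, 1-aligned)
12..13  lock  (1B, 1-aligned)
13..16  -- padding (3B)
16..20  start_time  (4B, 4-aligned)
20..24  -- padding (4B)
24..48  refcount  (24B, 8-aligned)
48..52  prio  (4B, 4-aligned)
52..54  gid  (2B, 2-aligned)
54..56  -- tail padding (2B)
sizeof = 56, alignof = 8
array of 11: 11 × 56 = 616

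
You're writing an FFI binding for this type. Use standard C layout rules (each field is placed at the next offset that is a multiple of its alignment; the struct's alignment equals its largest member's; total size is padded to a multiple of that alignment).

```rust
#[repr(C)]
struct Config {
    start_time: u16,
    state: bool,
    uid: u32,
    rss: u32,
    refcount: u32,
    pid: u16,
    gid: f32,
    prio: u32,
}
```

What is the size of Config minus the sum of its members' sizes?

3

@0: start_time [2B, align 2] → 2
@2: state [1B, align 1] → 3
+1 pad (align 4)
@4: uid [4B, align 4] → 8
@8: rss [4B, align 4] → 12
@12: refcount [4B, align 4] → 16
@16: pid [2B, align 2] → 18
+2 pad (align 4)
@20: gid [4B, align 4] → 24
@24: prio [4B, align 4] → 28
size 28, align 4
data bytes 25, size 28 → padding 3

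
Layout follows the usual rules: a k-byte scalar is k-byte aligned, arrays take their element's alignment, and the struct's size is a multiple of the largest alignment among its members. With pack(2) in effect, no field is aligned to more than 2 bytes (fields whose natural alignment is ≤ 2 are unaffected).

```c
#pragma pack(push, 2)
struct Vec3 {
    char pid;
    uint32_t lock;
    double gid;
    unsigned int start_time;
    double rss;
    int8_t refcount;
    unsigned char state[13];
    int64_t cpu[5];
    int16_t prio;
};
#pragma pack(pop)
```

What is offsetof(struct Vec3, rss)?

18

0..1  pid  (1B, 1-aligned)
1..2  -- padding (1B)
2..6  lock  (4B, 2-aligned)
6..14  gid  (8B, 2-aligned)
14..18  start_time  (4B, 2-aligned)
18..26  rss  (8B, 2-aligned)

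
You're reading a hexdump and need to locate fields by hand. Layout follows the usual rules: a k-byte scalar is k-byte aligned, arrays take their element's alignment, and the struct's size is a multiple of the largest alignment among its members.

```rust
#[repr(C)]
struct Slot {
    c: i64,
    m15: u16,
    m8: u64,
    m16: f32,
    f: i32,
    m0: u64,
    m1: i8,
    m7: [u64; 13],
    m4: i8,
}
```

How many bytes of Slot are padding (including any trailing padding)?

20

c at 0 (size 8, align 8) → ends 8
m15 at 8 (size 2, align 2) → ends 10
pad 6 to align 8 for m8
m8 at 16 (size 8, align 8) → ends 24
m16 at 24 (size 4, align 4) → ends 28
f at 28 (size 4, align 4) → ends 32
m0 at 32 (size 8, align 8) → ends 40
m1 at 40 (size 1, align 1) → ends 41
pad 7 to align 8 for m7
m7 at 48 (size 104, align 8) → ends 152
m4 at 152 (size 1, align 1) → ends 153
tail pad 7 to reach multiple of 8
total 160 bytes, alignment 8
data bytes 140, size 160 → padding 20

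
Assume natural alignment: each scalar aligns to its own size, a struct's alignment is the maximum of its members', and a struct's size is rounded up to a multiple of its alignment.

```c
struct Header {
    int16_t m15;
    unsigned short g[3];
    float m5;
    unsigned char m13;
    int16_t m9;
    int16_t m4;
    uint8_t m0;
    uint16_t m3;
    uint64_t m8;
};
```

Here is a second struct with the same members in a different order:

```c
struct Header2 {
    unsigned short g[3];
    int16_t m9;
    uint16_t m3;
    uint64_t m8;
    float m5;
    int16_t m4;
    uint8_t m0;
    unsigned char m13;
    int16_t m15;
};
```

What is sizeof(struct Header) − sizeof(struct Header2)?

m15 at 0 (size 2, align 2) → ends 2
g at 2 (size 6, align 2) → ends 8
m5 at 8 (size 4, align 4) → ends 12
m13 at 12 (size 1, align 1) → ends 13
pad 1 to align 2 for m9
m9 at 14 (size 2, align 2) → ends 16
m4 at 16 (size 2, align 2) → ends 18
m0 at 18 (size 1, align 1) → ends 19
pad 1 to align 2 for m3
m3 at 20 (size 2, align 2) → ends 22
pad 2 to align 8 for m8
m8 at 24 (size 8, align 8) → ends 32
total 32 bytes, alignment 8
— Header2 —
g at 0 (size 6, align 2) → ends 6
m9 at 6 (size 2, align 2) → ends 8
m3 at 8 (size 2, align 2) → ends 10
pad 6 to align 8 for m8
m8 at 16 (size 8, align 8) → ends 24
m5 at 24 (size 4, align 4) → ends 28
m4 at 28 (size 2, align 2) → ends 30
m0 at 30 (size 1, align 1) → ends 31
m13 at 31 (size 1, align 1) → ends 32
m15 at 32 (size 2, align 2) → ends 34
tail pad 6 to reach multiple of 8
total 40 bytes, alignment 8
32 − 40 = -8

-8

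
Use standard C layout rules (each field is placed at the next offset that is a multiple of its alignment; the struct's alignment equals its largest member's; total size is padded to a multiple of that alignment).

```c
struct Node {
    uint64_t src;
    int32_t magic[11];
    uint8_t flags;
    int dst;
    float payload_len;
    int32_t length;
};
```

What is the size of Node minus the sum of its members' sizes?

0..8  src  (8B, 8-aligned)
8..52  magic  (44B, 4-aligned)
52..53  flags  (1B, 1-aligned)
53..56  -- padding (3B)
56..60  dst  (4B, 4-aligned)
60..64  payload_len  (4B, 4-aligned)
64..68  length  (4B, 4-aligned)
68..72  -- tail padding (4B)
sizeof = 72, alignof = 8
data bytes 65, size 72 → padding 7

7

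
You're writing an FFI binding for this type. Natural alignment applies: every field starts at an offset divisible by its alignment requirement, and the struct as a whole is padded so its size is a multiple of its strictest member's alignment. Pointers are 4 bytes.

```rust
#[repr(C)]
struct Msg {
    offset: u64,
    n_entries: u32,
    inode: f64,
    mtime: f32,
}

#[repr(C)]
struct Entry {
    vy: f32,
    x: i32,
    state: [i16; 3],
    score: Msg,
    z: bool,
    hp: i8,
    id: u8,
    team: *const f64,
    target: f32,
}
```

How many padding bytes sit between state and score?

2

Msg: offset at 0 (size 8, align 8) → ends 8; n_entries at 8 (size 4, align 4) → ends 12; pad 4 to align 8 for inode; inode at 16 (size 8, align 8) → ends 24; mtime at 24 (size 4, align 4) → ends 28; tail pad 4 to reach multiple of 8; total 32 bytes, alignment 8
vy at 0 (size 4, align 4) → ends 4
x at 4 (size 4, align 4) → ends 8
state at 8 (size 6, align 2) → ends 14
pad 2 to align 8 for score
score at 16 (size 32, align 8) → ends 48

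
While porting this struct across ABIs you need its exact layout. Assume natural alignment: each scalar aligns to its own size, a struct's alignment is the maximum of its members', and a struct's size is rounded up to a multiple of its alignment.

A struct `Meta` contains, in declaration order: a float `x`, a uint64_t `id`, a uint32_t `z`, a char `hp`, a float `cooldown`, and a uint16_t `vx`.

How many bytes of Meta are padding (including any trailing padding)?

9

@0: x [4B, align 4] → 4
+4 pad (align 8)
@8: id [8B, align 8] → 16
@16: z [4B, align 4] → 20
@20: hp [1B, align 1] → 21
+3 pad (align 4)
@24: cooldown [4B, align 4] → 28
@28: vx [2B, align 2] → 30
+2 tail pad (align 8)
size 32, align 8
data bytes 23, size 32 → padding 9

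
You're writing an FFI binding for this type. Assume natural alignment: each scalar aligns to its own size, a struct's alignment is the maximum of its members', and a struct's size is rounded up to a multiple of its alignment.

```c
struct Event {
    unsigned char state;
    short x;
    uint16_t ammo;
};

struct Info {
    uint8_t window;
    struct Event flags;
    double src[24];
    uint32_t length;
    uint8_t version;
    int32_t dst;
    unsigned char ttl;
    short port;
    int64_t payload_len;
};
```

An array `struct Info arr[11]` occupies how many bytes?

Event: state at 0 (size 1, align 1) → ends 1; pad 1 to align 2 for x; x at 2 (size 2, align 2) → ends 4; ammo at 4 (size 2, align 2) → ends 6; total 6 bytes, alignment 2
window at 0 (size 1, align 1) → ends 1
pad 1 to align 2 for flags
flags at 2 (size 6, align 2) → ends 8
src at 8 (size 192, align 8) → ends 200
length at 200 (size 4, align 4) → ends 204
version at 204 (size 1, align 1) → ends 205
pad 3 to align 4 for dst
dst at 208 (size 4, align 4) → ends 212
ttl at 212 (size 1, align 1) → ends 213
pad 1 to align 2 for port
port at 214 (size 2, align 2) → ends 216
payload_len at 216 (size 8, align 8) → ends 224
total 224 bytes, alignment 8
array of 11: 11 × 224 = 2464

2464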